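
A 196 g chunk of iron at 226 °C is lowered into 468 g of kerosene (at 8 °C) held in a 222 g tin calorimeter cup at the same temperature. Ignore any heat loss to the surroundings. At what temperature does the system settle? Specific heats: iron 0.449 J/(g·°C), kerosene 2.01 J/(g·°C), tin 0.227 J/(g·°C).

T_f ≈ 25.8 °C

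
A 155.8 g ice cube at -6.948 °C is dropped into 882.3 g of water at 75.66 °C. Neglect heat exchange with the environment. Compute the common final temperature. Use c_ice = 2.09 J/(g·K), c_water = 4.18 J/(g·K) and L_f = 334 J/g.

Let T be the final temperature. ΣQ_i = 0:
ice -6.948→0 °C: 155.8×2.09×6.948 = 2262.4; fusion: m_ice L_f = 155.8×334 = 52037; warm the meltwater: 651.24 T; water: 3688(T − 75.66)
4339.3 T = 279035 − 54300 = 224736
T ≈ 51.79 °C — above 0 °C, consistent with complete melting.

T_f ≈ 51.8 °C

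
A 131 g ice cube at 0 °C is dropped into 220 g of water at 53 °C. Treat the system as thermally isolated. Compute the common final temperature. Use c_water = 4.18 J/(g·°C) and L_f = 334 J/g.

T_f ≈ 3.4 °C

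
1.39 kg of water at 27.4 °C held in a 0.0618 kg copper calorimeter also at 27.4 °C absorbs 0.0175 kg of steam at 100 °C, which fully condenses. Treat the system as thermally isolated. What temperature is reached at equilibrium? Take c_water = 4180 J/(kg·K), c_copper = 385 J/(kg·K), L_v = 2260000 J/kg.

Heat gained plus heat lost sum to zero:
condense steam: −0.0175·2260000 = −39550; condensate cools 100→T: 0.0175·4180·(T − 100) = 73.15(T − 100); water warms: 1.39·4180·(T − 27.4) = 5810.2(T − 27.4); copper cup: 0.0618·385·(T − 27.4) = 23.79(T − 27.4)
5907.1 T = 39550 + 7315 + 159851 = 206716
T ≈ 34.99 °C (< 100 °C, so full condensation is consistent).

T_f ≈ 35.0 °C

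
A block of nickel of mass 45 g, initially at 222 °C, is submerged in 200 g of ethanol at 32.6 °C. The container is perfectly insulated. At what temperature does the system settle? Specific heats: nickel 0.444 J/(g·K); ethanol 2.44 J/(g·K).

With ΣQ=0 the equilibrium temperature is the m·c-weighted mean:
T_f = (19.98*222 + 488*32.6) / (19.98 + 488)
    = 20344 / 507.98 ≈ 40.05 °C

T_f ≈ 40.0 °C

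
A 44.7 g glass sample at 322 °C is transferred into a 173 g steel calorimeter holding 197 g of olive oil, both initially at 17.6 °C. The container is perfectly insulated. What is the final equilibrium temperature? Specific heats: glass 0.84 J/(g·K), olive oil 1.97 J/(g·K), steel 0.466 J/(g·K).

Heat gained plus heat lost sum to zero:
44.7*0.84*(T − 322) + 197*1.97*(T − 17.6) + 173*0.466*(T − 17.6) = 0
37.55(T − 322) + 388.09(T − 17.6) + 80.62(T − 17.6) = 0
(37.55 + 388.09 + 80.62) T = 37.55*322 + 388.09*17.6 + 80.62*17.6
T = 20340 / 506.26 = 40.2 °C

T_f ≈ 40.2 °C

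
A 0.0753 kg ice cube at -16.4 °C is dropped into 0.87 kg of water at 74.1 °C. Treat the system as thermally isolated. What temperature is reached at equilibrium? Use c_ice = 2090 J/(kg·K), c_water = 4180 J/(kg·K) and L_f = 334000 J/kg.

Heat gained plus heat lost sum to zero:
ice -16.4→0 °C: 0.0753×2090×16.4 = 2581
  melt ice: 0.0753×334000 = 25150
  meltwater 0→T: 0.0753×4180×T = 314.75 T
  water: 3636.6(T − 74.1)
3951.4 T = 269472 − 27731 = 241741
T ≈ 61.18 °C. Since T > 0 °C, the all-ice-melts assumption holds.

T_f ≈ 61.2 °C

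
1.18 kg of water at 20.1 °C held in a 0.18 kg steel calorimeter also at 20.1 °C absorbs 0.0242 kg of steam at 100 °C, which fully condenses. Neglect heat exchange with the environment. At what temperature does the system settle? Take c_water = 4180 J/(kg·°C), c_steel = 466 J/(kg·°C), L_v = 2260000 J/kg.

Energy conservation, ΣQ = 0:
steam→water at 100 °C releases m L_v = 0.0242·2260000 = 54692; condensed water 100 °C→T: 101.16(T − 100); original water: 4932.4(T − 20.1); cup: 83.88(T − 20.1)
5117.4 T = 54692 + 10116 + 100827 = 165635
T ≈ 32.37 °C (< 100 °C, so full condensation is consistent).

T_f ≈ 32.4 °C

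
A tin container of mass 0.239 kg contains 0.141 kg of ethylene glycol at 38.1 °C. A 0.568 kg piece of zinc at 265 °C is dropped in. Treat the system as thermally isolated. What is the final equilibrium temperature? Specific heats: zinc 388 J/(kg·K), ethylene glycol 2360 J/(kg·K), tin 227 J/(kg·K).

Setting the total heat transfer to zero:
0.568×388×(T − 265) + 0.141×2360×(T − 38.1) + 0.239×227×(T − 38.1) = 0
607.4 T = 73147
T = 73147/607.4 ≈ 120.43 °C

T_f ≈ 120.4 °C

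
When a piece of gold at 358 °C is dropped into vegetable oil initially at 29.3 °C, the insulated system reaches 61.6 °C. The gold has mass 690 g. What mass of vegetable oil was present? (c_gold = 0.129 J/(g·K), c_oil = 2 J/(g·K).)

m ≈ 408 g

|Q_gold| = |Q_oil|:
690·0.129·(358 − 61.6) = m·2·(61.6 − 29.3)
64.6 m = 26383  ⇒  m ≈ 408.4 g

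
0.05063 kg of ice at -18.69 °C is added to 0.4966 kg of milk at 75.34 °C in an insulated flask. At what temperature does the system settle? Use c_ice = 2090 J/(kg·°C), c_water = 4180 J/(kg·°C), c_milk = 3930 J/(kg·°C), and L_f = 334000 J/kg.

T_f ≈ 59.2 °C

Let T be the final temperature. ΣQ_i = 0:
ice -18.69→0 °C: 0.05063×2090×18.69 = 1977.7; fusion: m_ice L_f = 0.05063×334000 = 16910; meltwater 0→T: 0.05063×4180×T = 211.63 T; milk: 1951.6(T − 75.34)
2163.3 T = 147036 − 18888 = 128148
T ≈ 59.24 °C — above 0 °C, consistent with complete melting.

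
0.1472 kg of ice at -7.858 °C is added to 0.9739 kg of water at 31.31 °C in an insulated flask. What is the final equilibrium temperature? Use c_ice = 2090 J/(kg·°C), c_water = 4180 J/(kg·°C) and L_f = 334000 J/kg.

T_f ≈ 16.2 °C

Heat gained plus heat lost sum to zero:
ice -7.858→0 °C: 0.1472·2090·7.858 = 2417.5
  fusion: m_ice L_f = 0.1472·334000 = 49165
  meltwater 0→T: 0.1472·4180·T = 615.3 T
  water cools: 0.9739·4180·(T − 31.31) = 4070.9(T − 31.31)
4686.2 T = 127460 − 51582 = 75878
T ≈ 16.19 °C (positive, so assuming full melt was valid).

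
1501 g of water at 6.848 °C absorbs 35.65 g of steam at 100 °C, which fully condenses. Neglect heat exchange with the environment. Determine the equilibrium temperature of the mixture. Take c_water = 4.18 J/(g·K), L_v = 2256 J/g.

Energy conservation, ΣQ = 0:
latent heat released on condensation: 35.65×2256 = 80426; condensed water 100 °C→T: 149.02(T − 100); water warms: 1501×4.18×(T − 6.848) = 6274.2(T − 6.848)
6423.2 T = 80426 + 14902 + 42966 = 138294
T ≈ 21.53 °C — below 100 °C, confirming all the steam condensed.

T_f ≈ 21.5 °C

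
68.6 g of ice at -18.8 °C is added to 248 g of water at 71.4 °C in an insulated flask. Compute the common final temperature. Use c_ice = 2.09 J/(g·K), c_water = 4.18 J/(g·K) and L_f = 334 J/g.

Taking heat into each body as positive, Σ m c ΔT = 0:
ice -18.8→0 °C: 68.6×2.09×18.8 = 2695.4; fusion: m_ice L_f = 68.6×334 = 22912; warm the meltwater: 286.75 T; water: 1036.6(T − 71.4)
1323.4 T = 74016 − 25608 = 48408
T ≈ 36.58 °C. Since T > 0 °C, the all-ice-melts assumption holds.

T_f ≈ 36.6 °C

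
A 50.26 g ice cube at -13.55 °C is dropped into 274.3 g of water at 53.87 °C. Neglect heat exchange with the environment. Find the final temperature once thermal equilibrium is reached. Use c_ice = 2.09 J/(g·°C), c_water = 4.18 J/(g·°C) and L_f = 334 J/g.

T_f ≈ 32.1 °C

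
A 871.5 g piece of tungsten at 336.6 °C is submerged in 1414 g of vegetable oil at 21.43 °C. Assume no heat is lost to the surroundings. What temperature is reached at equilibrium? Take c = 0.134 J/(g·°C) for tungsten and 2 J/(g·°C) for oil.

T_f is the heat-capacity-weighted average of the initial temperatures:
T_f = (116.78·336.6 + 2828·21.43) / (116.78 + 2828)
    = 99913 / 2944.8 ≈ 33.93 °C

T_f ≈ 33.9 °C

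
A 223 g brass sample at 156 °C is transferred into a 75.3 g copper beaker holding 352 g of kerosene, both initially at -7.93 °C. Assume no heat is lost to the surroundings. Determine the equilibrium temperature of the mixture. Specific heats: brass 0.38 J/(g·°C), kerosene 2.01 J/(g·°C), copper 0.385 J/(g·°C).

Heat gained plus heat lost sum to zero:
223·0.38·(T − 156) + 352·2.01·(T − (-7.93)) + 75.3·0.385·(T − (-7.93)) = 0
821.25 T = 7378.9
T = 7378.9 / 821.25 = 8.98 °C

T_f ≈ 9.0 °C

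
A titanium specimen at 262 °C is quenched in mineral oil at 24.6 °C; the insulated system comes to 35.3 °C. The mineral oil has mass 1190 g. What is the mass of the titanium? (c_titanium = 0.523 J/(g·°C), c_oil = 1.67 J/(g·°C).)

Conservation of energy gives ΣQ = 0:
m×0.523×(35.3 − 262) + 1190×1.67×(35.3 − 24.6) = 0
-118.56 m = -21264
m = -21264/-118.56 ≈ 179.3 g

m ≈ 179 g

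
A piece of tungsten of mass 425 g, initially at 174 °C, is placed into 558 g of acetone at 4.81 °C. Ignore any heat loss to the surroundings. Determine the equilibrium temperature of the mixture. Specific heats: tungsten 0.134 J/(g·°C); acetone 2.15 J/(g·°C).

T_f is the heat-capacity-weighted average of the initial temperatures:
T_f = (56.95·174 + 1199.7·4.81) / (56.95 + 1199.7)
    = 15680 / 1256.7 ≈ 12.48 °C

T_f ≈ 12.5 °C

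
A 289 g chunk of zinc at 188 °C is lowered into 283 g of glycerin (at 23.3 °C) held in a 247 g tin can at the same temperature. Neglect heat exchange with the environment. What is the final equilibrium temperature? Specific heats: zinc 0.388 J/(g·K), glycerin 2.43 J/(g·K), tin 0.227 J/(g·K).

T_f ≈ 44.9 °C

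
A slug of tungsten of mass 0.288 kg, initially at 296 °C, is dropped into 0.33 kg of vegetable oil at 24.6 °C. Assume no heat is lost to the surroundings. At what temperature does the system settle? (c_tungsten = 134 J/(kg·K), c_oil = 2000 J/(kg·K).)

T_f ≈ 39.6 °C

Taking heat into each body as positive, Σ m c ΔT = 0:
0.288×134×(T − 296) + 0.33×2000×(T − 24.6) = 0
38.59(T − 296) + 660(T − 24.6) = 0
698.59 T = 27659
T ≈ 39.59 °C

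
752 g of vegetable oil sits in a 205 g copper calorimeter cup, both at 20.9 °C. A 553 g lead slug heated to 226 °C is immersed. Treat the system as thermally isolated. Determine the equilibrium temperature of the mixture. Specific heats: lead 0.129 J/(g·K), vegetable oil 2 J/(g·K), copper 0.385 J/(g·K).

Conservation of energy gives ΣQ = 0:
553×0.129×(T − 226) + 752×2×(T − 20.9) + 205×0.385×(T − 20.9) = 0
71.34(T − 226) + 1504(T − 20.9) + 78.92(T − 20.9) = 0
(71.34 + 1504 + 78.92) T = 71.34×226 + 1504×20.9 + 78.92×20.9
T = 49205/1654.3 ≈ 29.74 °C

T_f ≈ 29.7 °C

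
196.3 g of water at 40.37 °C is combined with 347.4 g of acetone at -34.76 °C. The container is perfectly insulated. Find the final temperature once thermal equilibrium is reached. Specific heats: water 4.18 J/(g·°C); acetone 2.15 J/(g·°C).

Heat gained plus heat lost sum to zero:
196.3·4.18·(T − 40.37) + 347.4·2.15·(T − (-34.76)) = 0
1567.4 T = 7162.4
T = 7162.4/1567.4 ≈ 4.57 °C

T_f ≈ 4.6 °C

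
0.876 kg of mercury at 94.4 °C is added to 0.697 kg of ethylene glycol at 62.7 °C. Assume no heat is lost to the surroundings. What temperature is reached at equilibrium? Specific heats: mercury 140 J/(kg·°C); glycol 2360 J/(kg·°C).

T_f ≈ 64.9 °C

With ΣQ=0 the equilibrium temperature is the m·c-weighted mean:
T_f = (122.64·94.4 + 1644.9·62.7) / (122.64 + 1644.9)
    = 114714 / 1767.6 ≈ 64.90 °C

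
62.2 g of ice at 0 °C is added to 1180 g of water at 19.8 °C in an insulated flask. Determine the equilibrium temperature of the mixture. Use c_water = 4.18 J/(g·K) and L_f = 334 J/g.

T_f ≈ 14.8 °C

Heat gained plus heat lost sum to zero:
latent heat to melt: 62.2·334 = 20775
  warm the meltwater: 260 T
  water: 4932.4(T − 19.8)
5192.4 T = 97662 − 20775 = 76887
T ≈ 14.81 °C. Since T > 0 °C, the all-ice-melts assumption holds.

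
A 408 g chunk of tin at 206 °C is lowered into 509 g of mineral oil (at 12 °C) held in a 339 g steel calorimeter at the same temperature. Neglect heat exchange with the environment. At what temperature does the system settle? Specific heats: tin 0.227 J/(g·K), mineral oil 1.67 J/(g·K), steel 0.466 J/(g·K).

T_f ≈ 28.3 °C

Let T be the final temperature. ΣQ_i = 0:
408·0.227·(T − 206) + 509·1.67·(T − 12) + 339·0.466·(T − 12) = 0
92.62(T − 206) + 850.03(T − 12) + 157.97(T − 12) = 0
1100.6 T = 31175
T ≈ 28.32 °C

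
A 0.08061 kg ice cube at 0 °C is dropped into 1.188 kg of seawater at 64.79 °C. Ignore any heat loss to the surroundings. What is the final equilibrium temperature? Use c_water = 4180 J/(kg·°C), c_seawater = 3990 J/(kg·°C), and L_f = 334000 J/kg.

T_f ≈ 55.2 °C

Net heat exchanged in the isolated system is zero:
latent heat to melt: 0.08061·334000 = 26924
  warm the meltwater: 336.95 T
  seawater cools: 1.188·3990·(T − 64.79) = 4740.1(T − 64.79)
5077.1 T = 307112 − 26924 = 280189
T ≈ 55.19 °C (positive, so assuming full melt was valid).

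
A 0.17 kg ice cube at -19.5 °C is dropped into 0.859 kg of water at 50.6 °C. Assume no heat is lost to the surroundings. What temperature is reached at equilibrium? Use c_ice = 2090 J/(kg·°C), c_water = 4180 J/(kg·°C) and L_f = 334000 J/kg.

T_f ≈ 27.4 °C

Net heat exchanged in the isolated system is zero:
warm ice to 0 °C: 0.17·2090·(0 − (-19.5)) = 6928.4; fusion: m_ice L_f = 0.17·334000 = 56780; meltwater 0→T: 0.17·4180·T = 710.6 T; water cools: 0.859·4180·(T − 50.6) = 3590.6(T − 50.6)
4301.2 T = 181685 − 63708 = 117977
T ≈ 27.43 °C (positive, so assuming full melt was valid).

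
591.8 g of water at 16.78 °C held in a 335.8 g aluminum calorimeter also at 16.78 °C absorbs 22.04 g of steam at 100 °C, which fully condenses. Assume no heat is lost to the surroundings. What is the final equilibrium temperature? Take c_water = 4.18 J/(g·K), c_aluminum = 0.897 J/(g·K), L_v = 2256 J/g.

Let T be the final temperature. ΣQ_i = 0:
condense steam: −22.04×2256 = −49722
  condensate cools 100→T: 22.04×4.18×(T − 100) = 92.13(T − 100)
  original water: 2473.7(T − 16.78)
  aluminum cup: 335.8×0.897×(T − 16.78) = 301.21(T − 16.78)
2867.1 T = 49722 + 9212.7 + 46563 = 105498
T ≈ 36.80 °C, under the boiling point, so the assumption holds.

T_f ≈ 36.8 °C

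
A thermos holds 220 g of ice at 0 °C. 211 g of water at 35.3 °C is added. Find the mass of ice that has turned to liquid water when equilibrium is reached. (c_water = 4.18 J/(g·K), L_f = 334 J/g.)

Heat available from the water dropping to 0 °C: 211×4.18×35.3 = 31134 J.
Fully melting the ice requires m_ice L_f = 220×334 = 73480 J.
That's not enough to melt it all — equilibrium is at 0 °C with ice remaining.
m_melted×334 = 31134  ⇒  m_melted ≈ 93.22 g.

m_melted ≈ 93.2 g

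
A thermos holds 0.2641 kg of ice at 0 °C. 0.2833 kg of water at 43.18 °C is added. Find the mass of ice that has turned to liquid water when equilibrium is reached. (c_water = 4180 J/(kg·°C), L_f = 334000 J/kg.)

Water can give up m c ΔT = 0.2833·4180·43.18 = 51133 J before reaching 0 °C.
Fully melting the ice requires m_ice L_f = 0.2641·334000 = 88209 J.
Since 51133 < 88209 J, not all the ice melts; equilibrium is at 0 °C.
Mass melted = 51133/334000 ≈ 0.1531 kg.

m_melted ≈ 0.153 kg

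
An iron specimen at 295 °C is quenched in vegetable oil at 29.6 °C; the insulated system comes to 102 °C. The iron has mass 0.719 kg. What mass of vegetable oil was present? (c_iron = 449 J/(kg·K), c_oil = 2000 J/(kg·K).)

Heat lost by the iron = heat gained by the oil:
0.719×449×(295 − 102) = m×2000×(102 − 29.6)
144800 m = 62306  ⇒  m ≈ 0.4303 kg

m ≈ 0.43 kg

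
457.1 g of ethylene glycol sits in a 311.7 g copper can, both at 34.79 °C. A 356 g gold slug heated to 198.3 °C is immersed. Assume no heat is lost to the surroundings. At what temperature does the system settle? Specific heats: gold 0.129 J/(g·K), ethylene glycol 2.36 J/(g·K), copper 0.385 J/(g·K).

T_f ≈ 40.8 °C

Energy conservation, ΣQ = 0:
356*0.129*(T − 198.3) + 457.1*2.36*(T − 34.79) + 311.7*0.385*(T − 34.79) = 0
45.92(T − 198.3) + 1078.8(T − 34.79) + 120(T − 34.79) = 0
(45.92 + 1078.8 + 120) T = 45.92*198.3 + 1078.8*34.79 + 120*34.79
T = 50812/1244.7 ≈ 40.82 °C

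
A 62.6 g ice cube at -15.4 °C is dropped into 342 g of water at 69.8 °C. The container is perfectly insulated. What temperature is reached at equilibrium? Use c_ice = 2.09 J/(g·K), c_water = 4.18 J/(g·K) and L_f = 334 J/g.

T_f ≈ 45.4 °C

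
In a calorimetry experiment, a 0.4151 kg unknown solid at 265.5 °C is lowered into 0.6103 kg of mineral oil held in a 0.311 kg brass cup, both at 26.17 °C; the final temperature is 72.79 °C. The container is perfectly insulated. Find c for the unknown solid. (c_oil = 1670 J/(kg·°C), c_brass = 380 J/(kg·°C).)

c ≈ 663 J/(kg·°C)

Conservation of energy gives ΣQ = 0:
0.4151×c×(72.79 − 265.5) + 0.6103×1670×(72.79 − 26.17) + 0.311×380×(72.79 − 26.17) = 0
-79.99 c = -53025
c = -53025/-79.99 ≈ 662.9 J/(kg·°C)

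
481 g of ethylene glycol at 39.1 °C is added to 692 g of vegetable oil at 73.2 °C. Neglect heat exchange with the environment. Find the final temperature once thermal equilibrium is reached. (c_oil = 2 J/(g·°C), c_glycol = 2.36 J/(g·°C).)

T_f ≈ 57.8 °C

With ΣQ=0 the equilibrium temperature is the m·c-weighted mean:
T_f = (1384*73.2 + 1135.2*39.1) / (1384 + 1135.2)
    = 145694 / 2519.2 ≈ 57.83 °C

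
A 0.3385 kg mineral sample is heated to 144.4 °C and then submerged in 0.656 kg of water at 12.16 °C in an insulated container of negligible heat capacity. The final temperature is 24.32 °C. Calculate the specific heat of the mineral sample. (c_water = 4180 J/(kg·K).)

c ≈ 820 J/(kg·K)

m_s c (T_s − T_f) = m_water c_water (T_f − T_0):
0.3385×c×(144.4 − 24.32) = 0.656×4180×(24.32 − 12.16)
40.65 c = 33344  ⇒  c ≈ 820.3 J/(kg·K)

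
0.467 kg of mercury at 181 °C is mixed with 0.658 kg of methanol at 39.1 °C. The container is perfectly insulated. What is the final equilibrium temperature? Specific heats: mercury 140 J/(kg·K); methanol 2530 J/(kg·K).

Setting the total heat transfer to zero:
0.467×140×(T − 181) + 0.658×2530×(T − 39.1) = 0
(65.38 + 1664.7) T = 65.38×181 + 1664.7×39.1
T = 76925 / 1730.1 = 44.5 °C

T_f ≈ 44.5 °C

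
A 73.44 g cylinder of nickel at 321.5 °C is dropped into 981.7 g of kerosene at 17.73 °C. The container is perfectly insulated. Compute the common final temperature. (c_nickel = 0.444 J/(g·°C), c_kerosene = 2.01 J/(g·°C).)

|Q_nickel| = |Q_kerosene|:
73.44×0.444×(321.5 − T) = 981.7×2.01×(T − 17.73)
32.61(321.5 − T) = 1973.2(T − 17.73)
2005.8 T = 45468  ⇒  T ≈ 22.67 °C

T_f ≈ 22.7 °C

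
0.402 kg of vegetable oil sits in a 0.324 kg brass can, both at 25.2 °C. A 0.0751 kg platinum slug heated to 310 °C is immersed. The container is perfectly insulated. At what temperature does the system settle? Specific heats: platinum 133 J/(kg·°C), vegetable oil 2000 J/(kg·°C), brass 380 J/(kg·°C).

T_f ≈ 28.2 °C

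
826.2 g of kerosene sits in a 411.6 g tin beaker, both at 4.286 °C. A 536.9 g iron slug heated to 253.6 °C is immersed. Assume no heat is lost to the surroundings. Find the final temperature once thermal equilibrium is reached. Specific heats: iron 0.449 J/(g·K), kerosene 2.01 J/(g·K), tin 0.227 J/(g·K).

Setting the total heat transfer to zero:
536.9×0.449×(T − 253.6) + 826.2×2.01×(T − 4.286) + 411.6×0.227×(T − 4.286) = 0
1995.2 T = 68653
T ≈ 34.41 °C

T_f ≈ 34.4 °C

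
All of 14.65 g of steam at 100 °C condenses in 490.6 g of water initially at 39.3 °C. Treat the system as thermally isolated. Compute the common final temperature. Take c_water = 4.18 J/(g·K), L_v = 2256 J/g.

Heat gained plus heat lost sum to zero:
condense steam: −14.65·2256 = −33050
  condensate cools 100→T: 14.65·4.18·(T − 100) = 61.24(T − 100)
  water warms: 490.6·4.18·(T − 39.3) = 2050.7(T − 39.3)
2111.9 T = 33050 + 6123.7 + 80593 = 119767
T ≈ 56.71 °C (< 100 °C, so full condensation is consistent).

T_f ≈ 56.7 °C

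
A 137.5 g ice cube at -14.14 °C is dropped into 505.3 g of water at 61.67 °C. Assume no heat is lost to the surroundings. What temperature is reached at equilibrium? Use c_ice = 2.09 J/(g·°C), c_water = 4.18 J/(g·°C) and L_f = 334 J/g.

T_f ≈ 29.9 °C

Conservation of energy gives ΣQ = 0:
warm ice to 0 °C: 137.5·2.09·(0 − (-14.14)) = 4063.5; melt ice: 137.5·334 = 45925; warm the meltwater: 574.75 T; water cools: 505.3·4.18·(T − 61.67) = 2112.2(T − 61.67)
2686.9 T = 130257 − 49988 = 80268
T ≈ 29.87 °C (positive, so assuming full melt was valid).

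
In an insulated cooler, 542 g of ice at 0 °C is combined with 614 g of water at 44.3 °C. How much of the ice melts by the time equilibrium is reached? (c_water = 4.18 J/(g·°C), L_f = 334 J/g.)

Water can give up m c ΔT = 614×4.18×44.3 = 113697 J before reaching 0 °C.
To melt every bit of ice: 542×334 = 181028 J.
113697 J < 181028 J, so only part of the ice melts and the system sits at 0 °C.
m_melt = 113697 / L_f = 340.4 g.

m_melted ≈ 340 g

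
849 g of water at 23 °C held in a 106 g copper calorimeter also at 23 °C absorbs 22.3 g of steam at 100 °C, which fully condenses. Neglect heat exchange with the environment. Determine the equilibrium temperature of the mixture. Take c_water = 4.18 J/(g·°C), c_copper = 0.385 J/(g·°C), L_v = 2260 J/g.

T_f ≈ 38.6 °C

Energy balance with sensible and latent terms:
condense steam: −22.3·2260 = −50398
  condensate cools 100→T: 22.3·4.18·(T − 100) = 93.21(T − 100)
  water warms: 849·4.18·(T − 23) = 3548.8(T − 23)
  cup: 40.81(T − 23)
3682.8 T = 50398 + 9321.4 + 82561 = 142281
T ≈ 38.63 °C, under the boiling point, so the assumption holds.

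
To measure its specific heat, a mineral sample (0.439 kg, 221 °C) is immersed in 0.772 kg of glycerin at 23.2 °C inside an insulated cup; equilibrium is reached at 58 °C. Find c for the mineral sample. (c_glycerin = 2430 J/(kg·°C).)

Heat lost by the mineral sample = heat gained by the glycerin:
0.439×c×(221 − 58) = 0.772×2430×(58 − 23.2)
71.56 c = 65283  ⇒  c ≈ 912.3 J/(kg·°C)

c ≈ 912 J/(kg·°C)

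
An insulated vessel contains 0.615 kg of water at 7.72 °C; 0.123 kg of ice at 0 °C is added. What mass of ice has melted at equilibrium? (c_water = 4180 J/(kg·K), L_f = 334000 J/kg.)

m_melted ≈ 0.0594 kg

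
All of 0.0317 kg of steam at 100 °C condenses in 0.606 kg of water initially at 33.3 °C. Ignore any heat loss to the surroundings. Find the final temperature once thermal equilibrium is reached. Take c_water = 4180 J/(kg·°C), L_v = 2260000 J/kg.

Setting the total heat transfer to zero:
latent heat released on condensation: 0.0317×2260000 = 71642
  condensed water 100 °C→T: 132.51(T − 100)
  original water: 2533.1(T − 33.3)
2665.6 T = 71642 + 13251 + 84352 = 169244
T ≈ 63.49 °C — below 100 °C, confirming all the steam condensed.

T_f ≈ 63.5 °C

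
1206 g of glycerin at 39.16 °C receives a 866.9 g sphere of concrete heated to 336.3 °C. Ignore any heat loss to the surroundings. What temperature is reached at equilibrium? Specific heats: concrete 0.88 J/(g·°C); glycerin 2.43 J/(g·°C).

Set heat shed by the hot body equal to heat absorbed by the cold body:
866.9×0.88×(336.3 − T) = 1206×2.43×(T − 39.16)
762.87(336.3 − T) = 2930.6(T − 39.16)
3693.5 T = 371315  ⇒  T ≈ 100.53 °C

T_f ≈ 100.5 °C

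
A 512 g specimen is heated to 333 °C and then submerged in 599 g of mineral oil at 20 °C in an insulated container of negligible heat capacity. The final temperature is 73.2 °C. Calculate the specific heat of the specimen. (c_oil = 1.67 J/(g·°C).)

c ≈ 0.4 J/(g·°C)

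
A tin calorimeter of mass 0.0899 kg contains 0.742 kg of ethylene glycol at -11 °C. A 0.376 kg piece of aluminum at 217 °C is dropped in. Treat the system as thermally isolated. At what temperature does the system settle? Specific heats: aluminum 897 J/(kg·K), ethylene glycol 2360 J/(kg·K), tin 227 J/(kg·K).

T_f ≈ 25.5 °C

Net heat exchanged in the isolated system is zero:
0.376*897*(T − 217) + 0.742*2360*(T − (-11)) + 0.0899*227*(T − (-11)) = 0
337.27(T − 217) + 1751.1(T − (-11)) + 20.41(T − (-11)) = 0
(337.27 + 1751.1 + 20.41) T = 337.27*217 + 1751.1*(-11) + 20.41*(-11)
T = 53701 / 2108.8 = 25.5 °C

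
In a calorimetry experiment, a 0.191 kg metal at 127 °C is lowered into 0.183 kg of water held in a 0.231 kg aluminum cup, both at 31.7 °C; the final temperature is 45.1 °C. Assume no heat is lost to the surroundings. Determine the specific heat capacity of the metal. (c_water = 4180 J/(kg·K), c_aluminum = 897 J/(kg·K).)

Energy conservation, ΣQ = 0:
0.191×c×(45.1 − 127) + 0.183×4180×(45.1 − 31.7) + 0.231×897×(45.1 − 31.7) = 0
-15.64 c = -13027
c = -13027/-15.64 ≈ 832.8 J/(kg·K)

c ≈ 833 J/(kg·K)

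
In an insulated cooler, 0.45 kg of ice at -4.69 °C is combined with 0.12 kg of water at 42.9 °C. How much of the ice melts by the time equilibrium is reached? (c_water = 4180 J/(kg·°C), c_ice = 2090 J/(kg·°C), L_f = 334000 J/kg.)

Heat available from the water dropping to 0 °C: 0.12·4180·42.9 = 21519 J.
Of that, 0.45·2090·4.69 = 4410.9 J goes to bring the ice to 0 °C, leaving 17108 J.
To melt every bit of ice: 0.45·334000 = 150300 J.
That's not enough to melt it all — equilibrium is at 0 °C with ice remaining.
m_melted·334000 = 17108  ⇒  m_melted ≈ 0.05122 kg.

m_melted ≈ 0.0512 kg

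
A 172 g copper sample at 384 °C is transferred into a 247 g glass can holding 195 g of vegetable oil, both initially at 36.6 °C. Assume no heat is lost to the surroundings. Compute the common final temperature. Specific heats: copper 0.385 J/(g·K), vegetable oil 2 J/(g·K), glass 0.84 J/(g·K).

T_f ≈ 71.3 °C

Taking heat into each body as positive, Σ m c ΔT = 0:
172·0.385·(T − 384) + 195·2·(T − 36.6) + 247·0.84·(T − 36.6) = 0
663.7 T = 47296
T ≈ 71.26 °C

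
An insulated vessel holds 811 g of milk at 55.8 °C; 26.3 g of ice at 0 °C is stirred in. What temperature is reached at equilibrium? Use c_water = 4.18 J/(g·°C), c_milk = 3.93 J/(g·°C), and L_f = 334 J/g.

T_f ≈ 51.3 °C

Setting the total heat transfer to zero:
melt ice: 26.3×334 = 8784.2
  meltwater 0→T: 26.3×4.18×T = 109.93 T
  milk: 3187.2(T − 55.8)
3297.2 T = 177847 − 8784.2 = 169063
T ≈ 51.28 °C (positive, so assuming full melt was valid).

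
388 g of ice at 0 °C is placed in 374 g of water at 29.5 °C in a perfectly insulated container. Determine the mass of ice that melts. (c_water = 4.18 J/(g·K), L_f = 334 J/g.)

Heat available from the water dropping to 0 °C: 374×4.18×29.5 = 46118 J.
Fully melting the ice requires m_ice L_f = 388×334 = 129592 J.
That's not enough to melt it all — equilibrium is at 0 °C with ice remaining.
m_melted×334 = 46118  ⇒  m_melted ≈ 138.1 g.

m_melted ≈ 138 g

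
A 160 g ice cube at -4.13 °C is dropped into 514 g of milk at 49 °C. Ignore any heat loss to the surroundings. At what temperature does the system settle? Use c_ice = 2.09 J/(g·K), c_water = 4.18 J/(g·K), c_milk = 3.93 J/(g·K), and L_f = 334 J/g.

T_f ≈ 16.4 °C

Heat gained plus heat lost sum to zero:
ice -4.13→0 °C: 160·2.09·4.13 = 1381.1; fusion: m_ice L_f = 160·334 = 53440; meltwater 0→T: 160·4.18·T = 668.8 T; milk cools: 514·3.93·(T − 49) = 2020(T − 49)
2688.8 T = 98981 − 54821 = 44160
T ≈ 16.42 °C (positive, so assuming full melt was valid).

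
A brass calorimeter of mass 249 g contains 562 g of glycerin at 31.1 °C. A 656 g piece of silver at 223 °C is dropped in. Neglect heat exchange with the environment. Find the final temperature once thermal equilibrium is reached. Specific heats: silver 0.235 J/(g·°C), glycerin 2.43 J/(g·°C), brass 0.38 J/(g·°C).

T_f ≈ 49.4 °C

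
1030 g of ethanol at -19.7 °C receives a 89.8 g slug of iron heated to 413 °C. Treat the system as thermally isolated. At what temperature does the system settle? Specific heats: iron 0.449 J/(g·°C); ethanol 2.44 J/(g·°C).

With ΣQ=0 the equilibrium temperature is the m·c-weighted mean:
T_f = (40.32*413 + 2513.2*(-19.7)) / (40.32 + 2513.2)
    = -32858 / 2553.5 ≈ -12.87 °C

T_f ≈ -12.9 °C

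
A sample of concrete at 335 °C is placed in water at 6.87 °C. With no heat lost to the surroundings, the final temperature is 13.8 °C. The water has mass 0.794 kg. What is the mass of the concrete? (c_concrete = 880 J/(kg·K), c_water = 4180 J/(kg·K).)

|Q_concrete| = |Q_water|:
m·880·(335 − 13.8) = 0.794·4180·(13.8 − 6.87)
282656 m = 23000  ⇒  m ≈ 0.08137 kg

m ≈ 0.0814 kg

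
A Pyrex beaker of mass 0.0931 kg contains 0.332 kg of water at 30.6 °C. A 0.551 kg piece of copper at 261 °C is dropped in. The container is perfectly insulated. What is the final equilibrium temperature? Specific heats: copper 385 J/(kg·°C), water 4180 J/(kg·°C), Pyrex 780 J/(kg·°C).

T_f ≈ 59.8 °C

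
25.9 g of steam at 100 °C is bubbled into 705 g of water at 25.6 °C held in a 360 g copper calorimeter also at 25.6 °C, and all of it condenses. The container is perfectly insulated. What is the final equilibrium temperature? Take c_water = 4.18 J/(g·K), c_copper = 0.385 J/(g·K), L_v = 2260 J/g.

Taking heat into each body as positive, Σ m c ΔT = 0:
condense steam: −25.9×2260 = −58534
  condensate cools 100→T: 25.9×4.18×(T − 100) = 108.26(T − 100)
  original water: 2946.9(T − 25.6)
  cup: 138.6(T − 25.6)
3193.8 T = 58534 + 10826 + 78989 = 148349
T ≈ 46.45 °C — below 100 °C, confirming all the steam condensed.

T_f ≈ 46.4 °C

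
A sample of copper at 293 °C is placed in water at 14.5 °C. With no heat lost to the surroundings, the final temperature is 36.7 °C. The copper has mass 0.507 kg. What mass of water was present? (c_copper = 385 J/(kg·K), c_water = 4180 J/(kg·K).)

m ≈ 0.539 kg

Energy conservation, ΣQ = 0:
0.507×385×(36.7 − 293) + m×4180×(36.7 − 14.5) = 0
92796 m = 50028
m = 50028/92796 ≈ 0.5391 kg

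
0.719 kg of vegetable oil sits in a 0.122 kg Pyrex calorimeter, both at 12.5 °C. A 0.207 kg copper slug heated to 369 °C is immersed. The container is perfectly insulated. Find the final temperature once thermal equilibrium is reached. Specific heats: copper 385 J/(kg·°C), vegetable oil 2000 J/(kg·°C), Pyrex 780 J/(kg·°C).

T_f ≈ 30.1 °C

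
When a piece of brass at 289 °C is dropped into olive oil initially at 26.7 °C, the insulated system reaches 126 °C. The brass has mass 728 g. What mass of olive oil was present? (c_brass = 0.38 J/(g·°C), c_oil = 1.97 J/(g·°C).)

Net heat exchanged in the isolated system is zero:
728×0.38×(126 − 289) + m×1.97×(126 − 26.7) = 0
195.62 m = 45092
m = 45092/195.62 ≈ 230.5 g

m ≈ 231 g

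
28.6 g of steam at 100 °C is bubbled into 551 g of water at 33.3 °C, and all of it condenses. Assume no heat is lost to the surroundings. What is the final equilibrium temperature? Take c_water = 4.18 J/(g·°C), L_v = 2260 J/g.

T_f ≈ 63.3 °C

Conservation of energy gives ΣQ = 0:
latent heat released on condensation: 28.6×2260 = 64636
  condensate cools 100→T: 28.6×4.18×(T − 100) = 119.55(T − 100)
  water warms: 551×4.18×(T − 33.3) = 2303.2(T − 33.3)
2422.7 T = 64636 + 11955 + 76696 = 153287
T ≈ 63.27 °C, under the boiling point, so the assumption holds.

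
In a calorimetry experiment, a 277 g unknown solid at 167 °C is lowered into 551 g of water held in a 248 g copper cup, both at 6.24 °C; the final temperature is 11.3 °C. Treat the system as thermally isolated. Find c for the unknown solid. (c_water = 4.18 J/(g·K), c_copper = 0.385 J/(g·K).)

c ≈ 0.281 J/(g·K)

Net heat exchanged in the isolated system is zero:
277·c·(11.3 − 167) + 551·4.18·(11.3 − 6.24) + 248·0.385·(11.3 − 6.24) = 0
-43129 c = -12137
c = -12137/-43129 ≈ 0.2814 J/(g·K)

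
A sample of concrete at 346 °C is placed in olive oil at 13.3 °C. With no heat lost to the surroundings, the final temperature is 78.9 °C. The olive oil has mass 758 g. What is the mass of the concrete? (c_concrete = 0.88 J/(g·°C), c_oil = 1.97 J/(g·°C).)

m ≈ 417 g

|Q_concrete| = |Q_oil|:
m×0.88×(346 − 78.9) = 758×1.97×(78.9 − 13.3)
235.05 m = 97958  ⇒  m ≈ 416.8 g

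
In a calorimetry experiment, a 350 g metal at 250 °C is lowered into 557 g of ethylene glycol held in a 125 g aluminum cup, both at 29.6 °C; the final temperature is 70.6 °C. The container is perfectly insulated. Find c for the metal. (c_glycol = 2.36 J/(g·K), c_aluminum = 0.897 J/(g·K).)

c ≈ 0.932 J/(g·K)

Conservation of energy gives ΣQ = 0:
350·c·(70.6 − 250) + 557·2.36·(70.6 − 29.6) + 125·0.897·(70.6 − 29.6) = 0
-62790 c = -58492
c = -58492/-62790 ≈ 0.9316 J/(g·K)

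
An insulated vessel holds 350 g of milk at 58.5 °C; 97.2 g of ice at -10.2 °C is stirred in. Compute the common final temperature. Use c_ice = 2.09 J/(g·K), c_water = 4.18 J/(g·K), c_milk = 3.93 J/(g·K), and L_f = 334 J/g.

T_f ≈ 25.8 °C

Taking heat into each body as positive, Σ m c ΔT = 0:
ice -10.2→0 °C: 97.2·2.09·10.2 = 2072.1
  melt ice: 97.2·334 = 32465
  warm the meltwater: 406.3 T
  milk cools: 350·3.93·(T − 58.5) = 1375.5(T − 58.5)
1781.8 T = 80467 − 34537 = 45930
T ≈ 25.78 °C — above 0 °C, consistent with complete melting.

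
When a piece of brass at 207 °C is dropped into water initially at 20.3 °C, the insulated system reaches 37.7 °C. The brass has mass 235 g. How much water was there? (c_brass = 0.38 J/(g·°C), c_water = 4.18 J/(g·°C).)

Heat lost by the brass = heat gained by the water:
235×0.38×(207 − 37.7) = m×4.18×(37.7 − 20.3)
72.73 m = 15118  ⇒  m ≈ 207.9 g

m ≈ 208 g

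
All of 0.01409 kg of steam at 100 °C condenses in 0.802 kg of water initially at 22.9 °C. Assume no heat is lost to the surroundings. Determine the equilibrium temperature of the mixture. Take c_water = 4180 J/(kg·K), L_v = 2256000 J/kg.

T_f ≈ 33.5 °C

Let T be the final temperature. ΣQ_i = 0:
condense steam: −0.01409×2256000 = −31787; condensate cools 100→T: 0.01409×4180×(T − 100) = 58.9(T − 100); water warms: 0.802×4180×(T − 22.9) = 3352.4(T − 22.9)
3411.3 T = 31787 + 5889.6 + 76769 = 114446
T ≈ 33.55 °C — below 100 °C, confirming all the steam condensed.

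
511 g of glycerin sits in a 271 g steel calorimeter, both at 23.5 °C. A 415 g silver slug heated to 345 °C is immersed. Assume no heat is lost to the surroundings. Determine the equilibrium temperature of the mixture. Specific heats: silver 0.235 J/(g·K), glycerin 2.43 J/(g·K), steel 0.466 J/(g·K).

T_f ≈ 44.9 °C

Let T be the final temperature. ΣQ_i = 0:
415*0.235*(T − 345) + 511*2.43*(T − 23.5) + 271*0.466*(T − 23.5) = 0
97.52(T − 345) + 1241.7(T − 23.5) + 126.29(T − 23.5) = 0
1465.5 T = 65795
T = 65795 / 1465.5 = 44.9 °C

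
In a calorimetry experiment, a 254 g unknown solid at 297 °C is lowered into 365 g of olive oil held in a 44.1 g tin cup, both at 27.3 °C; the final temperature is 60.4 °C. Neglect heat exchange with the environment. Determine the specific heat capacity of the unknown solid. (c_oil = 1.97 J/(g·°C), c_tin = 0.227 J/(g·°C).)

c ≈ 0.402 J/(g·°C)

Net heat exchanged in the isolated system is zero:
254×c×(60.4 − 297) + 365×1.97×(60.4 − 27.3) + 44.1×0.227×(60.4 − 27.3) = 0
-60096 c = -24132
c = -24132/-60096 ≈ 0.4016 J/(g·°C)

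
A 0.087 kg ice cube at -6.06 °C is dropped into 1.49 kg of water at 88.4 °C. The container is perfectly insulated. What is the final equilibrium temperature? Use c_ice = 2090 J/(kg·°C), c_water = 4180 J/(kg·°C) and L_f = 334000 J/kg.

Heat gained plus heat lost sum to zero:
ice -6.06→0 °C: 0.087·2090·6.06 = 1101.9
  melt ice: 0.087·334000 = 29058
  warm the meltwater: 363.66 T
  water cools: 1.49·4180·(T − 88.4) = 6228.2(T − 88.4)
6591.9 T = 550573 − 30160 = 520413
T ≈ 78.95 °C — above 0 °C, consistent with complete melting.

T_f ≈ 78.9 °C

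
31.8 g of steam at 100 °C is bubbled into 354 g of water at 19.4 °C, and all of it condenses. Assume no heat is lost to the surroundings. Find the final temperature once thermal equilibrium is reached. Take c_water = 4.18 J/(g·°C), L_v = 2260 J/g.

Taking heat into each body as positive, Σ m c ΔT = 0:
latent heat released on condensation: 31.8×2260 = 71868
  condensed water 100 °C→T: 132.92(T − 100)
  original water: 1479.7(T − 19.4)
1612.6 T = 71868 + 13292 + 28707 = 113867
T ≈ 70.61 °C — below 100 °C, confirming all the steam condensed.

T_f ≈ 70.6 °C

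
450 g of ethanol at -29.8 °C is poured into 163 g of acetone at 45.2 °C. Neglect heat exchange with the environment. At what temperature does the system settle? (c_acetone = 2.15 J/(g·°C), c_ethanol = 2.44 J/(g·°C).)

Heat gained plus heat lost sum to zero:
163×2.15×(T − 45.2) + 450×2.44×(T − (-29.8)) = 0
1448.5 T = -16880
T ≈ -11.65 °C

T_f ≈ -11.7 °C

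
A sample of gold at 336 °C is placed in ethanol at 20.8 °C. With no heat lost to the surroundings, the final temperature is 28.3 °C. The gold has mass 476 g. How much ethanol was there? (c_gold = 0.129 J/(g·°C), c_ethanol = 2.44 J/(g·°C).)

Setting the total heat transfer to zero:
476·0.129·(28.3 − 336) + m·2.44·(28.3 − 20.8) = 0
18.3 m = 18894
m = 18894/18.3 ≈ 1032 g

m ≈ 1030 g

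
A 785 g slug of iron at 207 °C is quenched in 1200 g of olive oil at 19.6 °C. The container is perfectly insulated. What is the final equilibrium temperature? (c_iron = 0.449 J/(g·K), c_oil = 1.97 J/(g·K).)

|Q_iron| = |Q_oil|:
785×0.449×(207 − T) = 1200×1.97×(T − 19.6)
352.47(207 − T) = 2364(T − 19.6)
2716.5 T = 119295  ⇒  T ≈ 43.92 °C

T_f ≈ 43.9 °C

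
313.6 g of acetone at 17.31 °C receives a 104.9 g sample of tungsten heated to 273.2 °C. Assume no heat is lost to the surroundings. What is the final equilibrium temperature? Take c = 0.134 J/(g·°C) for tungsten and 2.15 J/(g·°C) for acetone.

T_f ≈ 22.5 °C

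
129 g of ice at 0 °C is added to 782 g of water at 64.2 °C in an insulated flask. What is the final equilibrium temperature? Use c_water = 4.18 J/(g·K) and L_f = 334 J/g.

T_f ≈ 43.8 °C

Taking heat into each body as positive, Σ m c ΔT = 0:
fusion: m_ice L_f = 129×334 = 43086
  meltwater 0→T: 129×4.18×T = 539.22 T
  water cools: 782×4.18×(T − 64.2) = 3268.8(T − 64.2)
3808 T = 209854 − 43086 = 166768
T ≈ 43.79 °C (positive, so assuming full melt was valid).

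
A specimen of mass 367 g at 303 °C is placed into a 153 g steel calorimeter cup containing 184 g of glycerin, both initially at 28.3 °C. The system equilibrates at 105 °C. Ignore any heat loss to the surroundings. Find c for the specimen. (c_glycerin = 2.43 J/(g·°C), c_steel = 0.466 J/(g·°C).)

c ≈ 0.547 J/(g·°C)

Energy conservation, ΣQ = 0:
367·c·(105 − 303) + 184·2.43·(105 − 28.3) + 153·0.466·(105 − 28.3) = 0
-72666 c = -39763
c = -39763/-72666 ≈ 0.5472 J/(g·°C)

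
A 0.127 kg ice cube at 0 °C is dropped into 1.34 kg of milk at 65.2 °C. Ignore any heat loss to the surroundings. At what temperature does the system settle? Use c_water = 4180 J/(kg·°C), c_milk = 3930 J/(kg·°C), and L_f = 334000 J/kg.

Conservation of energy gives ΣQ = 0:
fusion: m_ice L_f = 0.127×334000 = 42418; meltwater 0→T: 0.127×4180×T = 530.86 T; milk cools: 1.34×3930×(T − 65.2) = 5266.2(T − 65.2)
5797.1 T = 343356 − 42418 = 300938
T ≈ 51.91 °C. Since T > 0 °C, the all-ice-melts assumption holds.

T_f ≈ 51.9 °C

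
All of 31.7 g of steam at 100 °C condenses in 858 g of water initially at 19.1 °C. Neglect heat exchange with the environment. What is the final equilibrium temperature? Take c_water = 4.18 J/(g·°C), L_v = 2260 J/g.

T_f ≈ 41.2 °C

Setting the total heat transfer to zero:
latent heat released on condensation: 31.7·2260 = 71642; condensate cools 100→T: 31.7·4.18·(T − 100) = 132.51(T − 100); original water: 3586.4(T − 19.1)
3718.9 T = 71642 + 13251 + 68501 = 153394
T ≈ 41.25 °C — below 100 °C, confirming all the steam condensed.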